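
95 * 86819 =8247805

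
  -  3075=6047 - 9122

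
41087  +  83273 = 124360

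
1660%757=146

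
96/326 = 48/163 = 0.29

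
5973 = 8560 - 2587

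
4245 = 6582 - 2337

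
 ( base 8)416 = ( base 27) A0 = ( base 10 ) 270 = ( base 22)C6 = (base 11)226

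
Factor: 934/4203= 2^1*3^( - 2 )=2/9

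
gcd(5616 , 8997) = 3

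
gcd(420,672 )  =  84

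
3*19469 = 58407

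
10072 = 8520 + 1552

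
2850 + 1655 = 4505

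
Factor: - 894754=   -  2^1*7^1*79^1*809^1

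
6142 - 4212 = 1930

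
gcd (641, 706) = 1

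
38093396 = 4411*8636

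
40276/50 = 805 + 13/25 = 805.52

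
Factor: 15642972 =2^2 * 3^2*31^1*107^1*131^1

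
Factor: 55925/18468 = 2^(-2)*3^ ( - 5)*5^2*19^( -1)*2237^1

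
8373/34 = 8373/34 = 246.26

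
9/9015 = 3/3005 = 0.00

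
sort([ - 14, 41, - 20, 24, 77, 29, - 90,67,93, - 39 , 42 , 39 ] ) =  [  -  90, - 39  , - 20, - 14, 24, 29, 39, 41,  42, 67,77, 93 ]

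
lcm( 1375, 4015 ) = 100375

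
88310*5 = 441550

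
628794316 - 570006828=58787488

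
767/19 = 40  +  7/19  =  40.37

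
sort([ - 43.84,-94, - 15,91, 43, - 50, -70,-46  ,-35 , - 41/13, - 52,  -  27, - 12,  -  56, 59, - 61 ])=[-94, - 70,- 61, - 56, - 52,- 50,-46, - 43.84, - 35, - 27,  -  15,-12,  -  41/13,  43, 59,  91] 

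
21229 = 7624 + 13605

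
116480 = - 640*( - 182)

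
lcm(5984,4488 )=17952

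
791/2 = 791/2= 395.50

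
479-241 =238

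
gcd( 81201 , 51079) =1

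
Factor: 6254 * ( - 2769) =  - 2^1*3^1 * 13^1*53^1*  59^1* 71^1 = - 17317326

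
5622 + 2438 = 8060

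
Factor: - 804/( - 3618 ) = 2/9 = 2^1 * 3^( - 2 ) 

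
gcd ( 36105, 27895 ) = 5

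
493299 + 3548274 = 4041573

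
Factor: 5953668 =2^2*3^1*7^1*70877^1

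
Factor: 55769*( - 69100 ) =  - 3853637900 = - 2^2*5^2*7^1*31^1 * 257^1*691^1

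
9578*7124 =68233672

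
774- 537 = 237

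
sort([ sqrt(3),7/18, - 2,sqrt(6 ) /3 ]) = [-2 , 7/18,sqrt(6)/3,sqrt( 3) ]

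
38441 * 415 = 15953015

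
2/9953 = 2/9953=0.00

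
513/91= 5 + 58/91=5.64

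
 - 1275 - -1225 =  - 50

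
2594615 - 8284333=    -5689718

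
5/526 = 5/526= 0.01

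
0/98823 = 0= 0.00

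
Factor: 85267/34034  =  937/374=2^(-1)  *11^ (-1) *17^ ( - 1) * 937^1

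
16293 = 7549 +8744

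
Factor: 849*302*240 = 61535520 = 2^5*3^2*5^1  *  151^1*283^1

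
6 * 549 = 3294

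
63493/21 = 3023+10/21 = 3023.48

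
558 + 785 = 1343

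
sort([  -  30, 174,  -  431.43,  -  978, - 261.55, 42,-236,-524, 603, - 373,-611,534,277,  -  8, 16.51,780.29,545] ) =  [  -  978, -611,-524, - 431.43, - 373,  -  261.55,-236, -30,-8,  16.51, 42, 174,277,534, 545,603, 780.29]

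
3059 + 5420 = 8479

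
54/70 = 27/35 = 0.77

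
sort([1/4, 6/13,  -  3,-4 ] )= [ - 4, - 3, 1/4, 6/13 ]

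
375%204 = 171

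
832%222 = 166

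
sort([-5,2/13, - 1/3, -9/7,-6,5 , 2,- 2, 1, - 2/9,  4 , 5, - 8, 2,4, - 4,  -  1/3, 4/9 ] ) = [  -  8,-6, - 5,-4, - 2, - 9/7,- 1/3, - 1/3, - 2/9,2/13, 4/9, 1,  2 , 2,4,4,5,5 ] 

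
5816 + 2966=8782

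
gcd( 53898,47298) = 6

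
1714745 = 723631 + 991114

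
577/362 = 1 + 215/362 = 1.59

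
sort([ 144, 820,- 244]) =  [ - 244, 144,  820] 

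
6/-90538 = -1 + 45266/45269= - 0.00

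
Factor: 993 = 3^1*331^1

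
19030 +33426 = 52456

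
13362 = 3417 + 9945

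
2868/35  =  81 + 33/35 = 81.94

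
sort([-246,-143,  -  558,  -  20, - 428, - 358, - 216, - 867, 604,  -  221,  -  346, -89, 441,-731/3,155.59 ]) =[ - 867,-558, - 428, - 358,-346, - 246,-731/3, - 221 ,  -  216, - 143,-89, - 20, 155.59, 441,604 ] 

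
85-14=71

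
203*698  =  141694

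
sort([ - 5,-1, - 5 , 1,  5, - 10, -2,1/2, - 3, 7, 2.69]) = [-10,  -  5, - 5,  -  3, - 2, - 1,1/2,1, 2.69,5,7 ]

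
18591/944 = 18591/944 = 19.69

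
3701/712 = 3701/712= 5.20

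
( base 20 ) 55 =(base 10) 105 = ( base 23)4D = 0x69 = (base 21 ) 50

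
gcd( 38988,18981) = 513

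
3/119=3/119 = 0.03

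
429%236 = 193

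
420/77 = 60/11=5.45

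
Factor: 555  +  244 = 17^1*47^1 = 799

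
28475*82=2334950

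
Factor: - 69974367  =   - 3^1*23324789^1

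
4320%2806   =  1514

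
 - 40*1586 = -63440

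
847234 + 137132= 984366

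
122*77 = 9394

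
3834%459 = 162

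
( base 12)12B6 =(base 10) 2154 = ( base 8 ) 4152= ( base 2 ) 100001101010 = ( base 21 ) 4ic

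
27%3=0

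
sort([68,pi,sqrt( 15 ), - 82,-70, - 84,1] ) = [ - 84, - 82, - 70,1,pi,sqrt( 15 ),68]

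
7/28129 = 7/28129=0.00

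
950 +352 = 1302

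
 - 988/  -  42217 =988/42217 = 0.02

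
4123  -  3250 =873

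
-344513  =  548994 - 893507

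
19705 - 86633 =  - 66928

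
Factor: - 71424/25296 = -2^4*3^1*17^( - 1 ) = - 48/17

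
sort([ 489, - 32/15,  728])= [-32/15,489,728]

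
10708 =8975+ 1733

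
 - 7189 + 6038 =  - 1151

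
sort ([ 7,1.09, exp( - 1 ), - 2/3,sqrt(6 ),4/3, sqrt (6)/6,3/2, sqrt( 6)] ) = [-2/3,exp( - 1 ), sqrt( 6)/6,1.09, 4/3,  3/2, sqrt(6 ),sqrt( 6 ), 7]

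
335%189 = 146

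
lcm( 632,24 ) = 1896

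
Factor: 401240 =2^3*5^1*7^1*1433^1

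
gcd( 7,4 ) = 1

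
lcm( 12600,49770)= 995400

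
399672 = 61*6552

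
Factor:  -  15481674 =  -2^1*3^2*13^1 * 66161^1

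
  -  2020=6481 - 8501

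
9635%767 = 431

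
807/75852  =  269/25284  =  0.01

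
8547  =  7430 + 1117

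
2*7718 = 15436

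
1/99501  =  1/99501 = 0.00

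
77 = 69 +8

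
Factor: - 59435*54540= - 2^2*3^3*5^2*101^1*  11887^1  =  -3241584900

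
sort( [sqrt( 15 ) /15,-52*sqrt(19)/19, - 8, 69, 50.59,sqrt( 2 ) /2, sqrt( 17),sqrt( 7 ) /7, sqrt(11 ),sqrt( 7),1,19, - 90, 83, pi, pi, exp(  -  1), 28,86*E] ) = [-90, - 52 * sqrt(19 )/19, - 8, sqrt(15 ) /15,exp (-1 ),sqrt( 7)/7, sqrt( 2)/2,  1, sqrt( 7),pi, pi,sqrt( 11),  sqrt (17 ), 19,28,50.59,69, 83,86*E ] 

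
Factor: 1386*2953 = 2^1*3^2*7^1*11^1 *2953^1 = 4092858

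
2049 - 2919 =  - 870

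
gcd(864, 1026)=54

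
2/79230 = 1/39615 =0.00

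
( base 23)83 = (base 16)bb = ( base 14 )d5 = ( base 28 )6J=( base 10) 187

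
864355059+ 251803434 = 1116158493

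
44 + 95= 139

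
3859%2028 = 1831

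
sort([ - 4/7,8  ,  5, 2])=[ - 4/7,2,5,8]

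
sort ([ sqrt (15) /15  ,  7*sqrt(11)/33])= [ sqrt( 15) /15, 7*sqrt( 11 ) /33 ] 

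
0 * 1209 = 0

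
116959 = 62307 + 54652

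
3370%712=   522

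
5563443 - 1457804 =4105639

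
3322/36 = 1661/18 = 92.28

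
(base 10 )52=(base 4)310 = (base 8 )64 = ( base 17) 31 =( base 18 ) 2G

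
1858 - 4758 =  - 2900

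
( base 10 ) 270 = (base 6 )1130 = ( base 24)B6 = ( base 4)10032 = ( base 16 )10E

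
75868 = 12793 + 63075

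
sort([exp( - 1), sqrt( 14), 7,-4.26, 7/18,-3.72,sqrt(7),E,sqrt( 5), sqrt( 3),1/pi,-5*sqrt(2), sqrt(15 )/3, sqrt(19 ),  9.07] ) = [ - 5*sqrt (2),- 4.26, - 3.72,1/pi,  exp( - 1),7/18, sqrt( 15)/3,  sqrt(3),sqrt( 5), sqrt(7), E, sqrt(14), sqrt( 19) , 7,9.07 ]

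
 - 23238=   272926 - 296164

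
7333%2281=490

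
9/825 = 3/275 = 0.01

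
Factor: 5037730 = 2^1*5^1*67^1*73^1*103^1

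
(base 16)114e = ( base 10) 4430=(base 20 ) b1a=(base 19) C53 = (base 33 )428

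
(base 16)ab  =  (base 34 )51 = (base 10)171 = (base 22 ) 7H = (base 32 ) 5B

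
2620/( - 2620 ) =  - 1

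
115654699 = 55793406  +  59861293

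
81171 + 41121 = 122292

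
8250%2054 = 34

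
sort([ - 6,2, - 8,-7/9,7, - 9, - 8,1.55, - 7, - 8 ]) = [  -  9,-8, - 8, - 8, - 7, - 6, - 7/9,1.55, 2,7]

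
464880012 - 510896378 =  - 46016366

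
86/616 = 43/308 = 0.14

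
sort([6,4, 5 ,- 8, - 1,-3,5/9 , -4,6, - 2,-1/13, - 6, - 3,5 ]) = [ - 8, - 6, - 4, - 3, - 3, - 2 , - 1,-1/13,5/9 , 4, 5,5, 6,6]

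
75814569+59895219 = 135709788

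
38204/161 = 237 + 47/161 = 237.29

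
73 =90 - 17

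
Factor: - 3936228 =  - 2^2*3^1 * 29^1 *11311^1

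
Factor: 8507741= 11^1*59^1*13109^1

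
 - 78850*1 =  - 78850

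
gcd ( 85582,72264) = 2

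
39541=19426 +20115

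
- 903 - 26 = -929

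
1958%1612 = 346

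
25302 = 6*4217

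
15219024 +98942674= 114161698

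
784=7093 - 6309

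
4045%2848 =1197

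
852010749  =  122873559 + 729137190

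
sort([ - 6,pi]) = [ - 6,pi] 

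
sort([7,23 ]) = [ 7,  23]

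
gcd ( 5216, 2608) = 2608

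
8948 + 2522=11470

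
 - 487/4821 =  - 1 + 4334/4821= -0.10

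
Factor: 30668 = 2^2*11^1*17^1*41^1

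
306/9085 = 306/9085= 0.03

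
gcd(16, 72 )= 8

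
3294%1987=1307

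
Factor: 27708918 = 2^1*3^1 * 4618153^1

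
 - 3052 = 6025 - 9077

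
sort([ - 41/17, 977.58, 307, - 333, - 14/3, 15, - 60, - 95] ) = [ - 333, - 95, - 60, - 14/3,- 41/17, 15, 307 , 977.58]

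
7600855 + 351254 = 7952109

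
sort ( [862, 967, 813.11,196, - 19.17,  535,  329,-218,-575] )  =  [ - 575, - 218,-19.17, 196, 329,  535, 813.11, 862, 967 ] 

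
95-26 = 69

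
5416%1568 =712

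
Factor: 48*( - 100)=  - 2^6*3^1*5^2=- 4800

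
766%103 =45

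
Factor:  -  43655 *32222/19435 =-281330282/3887 =- 2^1 * 13^ ( - 2 )*23^(  -  1 ) * 8731^1*16111^1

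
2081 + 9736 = 11817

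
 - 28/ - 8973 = 28/8973 = 0.00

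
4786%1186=42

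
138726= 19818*7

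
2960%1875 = 1085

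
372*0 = 0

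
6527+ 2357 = 8884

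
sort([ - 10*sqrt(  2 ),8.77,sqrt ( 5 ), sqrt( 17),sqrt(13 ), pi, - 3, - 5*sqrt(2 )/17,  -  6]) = [ - 10*sqrt ( 2 ), - 6,-3,-5*sqrt(2) /17, sqrt( 5), pi,sqrt (13 ), sqrt (17), 8.77 ]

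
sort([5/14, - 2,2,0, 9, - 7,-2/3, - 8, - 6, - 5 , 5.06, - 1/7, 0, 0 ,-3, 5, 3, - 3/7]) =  [-8, - 7  , - 6,-5, - 3, -2, - 2/3, - 3/7 , - 1/7, 0, 0, 0  ,  5/14, 2,3, 5, 5.06, 9]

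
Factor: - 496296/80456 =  - 549/89= - 3^2*61^1*89^( - 1 )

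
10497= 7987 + 2510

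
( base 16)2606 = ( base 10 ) 9734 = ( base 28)cbi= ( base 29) bgj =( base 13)457a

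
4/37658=2/18829 = 0.00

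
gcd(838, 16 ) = 2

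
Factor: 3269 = 7^1 *467^1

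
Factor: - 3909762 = - 2^1*3^3 * 17^1*4259^1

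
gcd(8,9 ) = 1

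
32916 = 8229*4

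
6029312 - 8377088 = -2347776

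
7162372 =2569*2788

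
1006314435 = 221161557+785152878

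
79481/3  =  79481/3=   26493.67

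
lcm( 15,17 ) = 255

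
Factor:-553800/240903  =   - 2^3*3^ ( - 1 )*5^2*29^( - 1) = - 200/87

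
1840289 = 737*2497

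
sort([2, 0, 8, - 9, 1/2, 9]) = [ - 9,0,1/2 , 2,8, 9 ] 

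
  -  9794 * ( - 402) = 3937188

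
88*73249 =6445912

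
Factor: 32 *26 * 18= 14976 = 2^7 * 3^2*13^1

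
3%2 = 1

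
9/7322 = 9/7322 = 0.00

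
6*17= 102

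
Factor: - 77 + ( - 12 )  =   - 89 =- 89^1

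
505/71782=505/71782  =  0.01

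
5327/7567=761/1081  =  0.70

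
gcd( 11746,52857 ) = 5873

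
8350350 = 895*9330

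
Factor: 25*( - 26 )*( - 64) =2^7*5^2*13^1= 41600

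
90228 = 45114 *2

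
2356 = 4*589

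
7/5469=7/5469 = 0.00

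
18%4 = 2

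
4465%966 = 601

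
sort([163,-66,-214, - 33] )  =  [ - 214,-66, - 33, 163] 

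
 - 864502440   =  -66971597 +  - 797530843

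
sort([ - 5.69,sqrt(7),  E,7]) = [ - 5.69,sqrt(7 ),  E, 7]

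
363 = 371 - 8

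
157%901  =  157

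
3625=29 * 125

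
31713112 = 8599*3688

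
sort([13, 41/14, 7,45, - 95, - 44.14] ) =[ - 95 ,  -  44.14,41/14,7,13,45 ] 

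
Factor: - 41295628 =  - 2^2*11^1*938537^1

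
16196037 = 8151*1987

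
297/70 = 297/70 = 4.24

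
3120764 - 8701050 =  - 5580286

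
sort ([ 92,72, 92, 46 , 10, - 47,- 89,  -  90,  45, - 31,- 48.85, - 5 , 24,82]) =[  -  90, - 89, - 48.85, - 47, - 31,-5,10,  24,45,46,72,82,92,92 ]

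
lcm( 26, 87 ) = 2262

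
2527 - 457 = 2070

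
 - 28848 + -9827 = - 38675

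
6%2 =0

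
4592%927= 884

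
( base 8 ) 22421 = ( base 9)14013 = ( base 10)9489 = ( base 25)F4E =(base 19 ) 1758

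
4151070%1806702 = 537666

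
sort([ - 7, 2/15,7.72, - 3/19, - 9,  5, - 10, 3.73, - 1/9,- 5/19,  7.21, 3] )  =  [ - 10, - 9, - 7, - 5/19, - 3/19, - 1/9, 2/15, 3, 3.73, 5,7.21,  7.72]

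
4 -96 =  - 92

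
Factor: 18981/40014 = 37/78 = 2^( - 1 ) * 3^ ( - 1)*13^( - 1)*37^1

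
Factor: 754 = 2^1 * 13^1 * 29^1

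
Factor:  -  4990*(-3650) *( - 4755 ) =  - 86605192500 = - 2^2*3^1*5^4* 73^1*317^1* 499^1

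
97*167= 16199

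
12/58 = 6/29 =0.21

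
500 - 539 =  - 39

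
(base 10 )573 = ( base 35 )gd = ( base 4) 20331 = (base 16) 23D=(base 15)283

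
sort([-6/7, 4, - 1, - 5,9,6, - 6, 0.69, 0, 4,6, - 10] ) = [ - 10,  -  6, - 5, - 1, - 6/7,  0,0.69,4,4 , 6 , 6, 9] 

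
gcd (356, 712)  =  356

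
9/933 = 3/311= 0.01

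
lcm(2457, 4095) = 12285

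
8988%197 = 123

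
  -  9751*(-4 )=39004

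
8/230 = 4/115= 0.03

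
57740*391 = 22576340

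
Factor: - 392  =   - 2^3 * 7^2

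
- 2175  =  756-2931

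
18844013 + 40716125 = 59560138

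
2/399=2/399 = 0.01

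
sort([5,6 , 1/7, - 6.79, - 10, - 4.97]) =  [ - 10, - 6.79 , - 4.97,  1/7,5, 6]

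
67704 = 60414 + 7290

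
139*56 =7784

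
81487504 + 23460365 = 104947869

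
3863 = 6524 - 2661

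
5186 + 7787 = 12973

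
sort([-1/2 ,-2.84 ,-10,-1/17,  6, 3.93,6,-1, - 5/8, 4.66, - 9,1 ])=[ - 10 , - 9, - 2.84, - 1,-5/8, - 1/2 ,-1/17,1,3.93,4.66, 6,6 ] 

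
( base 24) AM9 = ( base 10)6297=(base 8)14231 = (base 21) e5i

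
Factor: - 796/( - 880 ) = 2^(-2)*5^( - 1 )*11^( - 1 ) *199^1 = 199/220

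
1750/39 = 44 + 34/39=44.87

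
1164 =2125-961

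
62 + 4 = 66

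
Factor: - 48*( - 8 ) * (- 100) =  - 2^9*3^1*5^2 = - 38400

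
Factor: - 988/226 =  - 494/113 = - 2^1*13^1*19^1*113^ ( - 1 )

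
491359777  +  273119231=764479008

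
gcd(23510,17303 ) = 1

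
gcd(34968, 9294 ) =6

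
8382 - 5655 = 2727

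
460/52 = 8 + 11/13 = 8.85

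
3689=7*527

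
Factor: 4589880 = 2^3 * 3^1 * 5^1*23^1*1663^1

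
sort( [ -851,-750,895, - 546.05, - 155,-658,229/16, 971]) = [ - 851,-750, - 658, - 546.05,-155, 229/16 , 895, 971]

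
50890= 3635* 14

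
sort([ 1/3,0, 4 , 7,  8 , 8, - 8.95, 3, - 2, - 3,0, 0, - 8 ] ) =[ - 8.95,-8, - 3, - 2, 0, 0, 0,1/3, 3, 4, 7,8,  8]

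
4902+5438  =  10340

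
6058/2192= 2 + 837/1096= 2.76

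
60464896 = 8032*7528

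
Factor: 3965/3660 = 2^(-2 ) * 3^(-1)*13^1 = 13/12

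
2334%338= 306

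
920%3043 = 920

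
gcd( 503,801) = 1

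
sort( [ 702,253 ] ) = [ 253,702 ]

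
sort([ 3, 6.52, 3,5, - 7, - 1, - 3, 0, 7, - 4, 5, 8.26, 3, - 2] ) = [  -  7, - 4,  -  3, - 2, - 1,0,3 , 3, 3, 5  ,  5, 6.52, 7,8.26 ] 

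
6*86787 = 520722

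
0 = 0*66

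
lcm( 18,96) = 288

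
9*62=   558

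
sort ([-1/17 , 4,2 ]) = [-1/17, 2,4] 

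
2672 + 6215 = 8887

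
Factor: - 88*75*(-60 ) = 2^5*3^2*5^3*11^1 = 396000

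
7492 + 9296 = 16788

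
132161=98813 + 33348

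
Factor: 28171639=28171639^1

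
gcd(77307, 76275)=3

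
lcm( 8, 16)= 16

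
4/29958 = 2/14979 =0.00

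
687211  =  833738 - 146527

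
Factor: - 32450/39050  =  -59^1*71^( - 1 ) = - 59/71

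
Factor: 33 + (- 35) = -2  =  - 2^1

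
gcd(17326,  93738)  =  2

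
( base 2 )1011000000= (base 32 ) m0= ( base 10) 704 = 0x2c0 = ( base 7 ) 2024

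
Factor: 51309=3^2*5701^1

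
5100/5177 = 5100/5177 = 0.99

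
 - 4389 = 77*( - 57) 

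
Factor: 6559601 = 421^1*15581^1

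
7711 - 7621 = 90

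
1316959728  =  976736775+340222953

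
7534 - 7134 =400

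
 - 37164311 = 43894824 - 81059135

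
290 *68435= 19846150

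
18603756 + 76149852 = 94753608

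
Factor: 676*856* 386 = 2^6*13^2*107^1*193^1 = 223361216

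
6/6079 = 6/6079 = 0.00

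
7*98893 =692251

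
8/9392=1/1174 = 0.00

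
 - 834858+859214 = 24356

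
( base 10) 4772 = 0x12a4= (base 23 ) 90b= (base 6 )34032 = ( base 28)62C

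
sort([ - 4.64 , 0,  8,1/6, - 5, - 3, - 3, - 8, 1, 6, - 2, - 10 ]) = [ - 10, - 8, - 5, - 4.64,-3, - 3, - 2, 0, 1/6, 1,6, 8]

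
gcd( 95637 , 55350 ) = 3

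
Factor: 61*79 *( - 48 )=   -  2^4 * 3^1 * 61^1*79^1 = - 231312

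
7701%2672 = 2357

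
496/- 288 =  - 31/18 = - 1.72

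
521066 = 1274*409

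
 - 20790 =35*( - 594)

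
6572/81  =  6572/81 = 81.14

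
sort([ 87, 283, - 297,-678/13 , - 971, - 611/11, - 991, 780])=[ - 991, - 971,-297 ,-611/11, - 678/13,87,283,780 ]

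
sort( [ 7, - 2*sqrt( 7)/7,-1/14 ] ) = [ - 2*sqrt(7)/7, -1/14, 7] 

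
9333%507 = 207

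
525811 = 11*47801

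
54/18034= 27/9017=0.00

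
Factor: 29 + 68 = 97^1 = 97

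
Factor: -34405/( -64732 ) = 2^( -2 )*5^1 * 7^1 * 983^1*16183^( - 1 )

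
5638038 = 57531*98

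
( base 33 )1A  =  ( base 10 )43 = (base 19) 25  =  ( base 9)47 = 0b101011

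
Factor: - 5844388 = -2^2*11^1*43^1*3089^1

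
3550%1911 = 1639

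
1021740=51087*20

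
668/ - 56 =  - 167/14 = - 11.93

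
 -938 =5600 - 6538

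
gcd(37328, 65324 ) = 9332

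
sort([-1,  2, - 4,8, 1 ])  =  [ -4, - 1, 1, 2,8]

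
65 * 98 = 6370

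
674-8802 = -8128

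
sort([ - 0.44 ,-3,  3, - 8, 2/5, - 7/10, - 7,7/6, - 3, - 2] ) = [ - 8, - 7, - 3, - 3, - 2 , - 7/10, - 0.44 , 2/5,7/6 , 3 ]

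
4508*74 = 333592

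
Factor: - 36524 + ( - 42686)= - 79210 = -2^1*5^1*89^2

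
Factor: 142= 2^1 * 71^1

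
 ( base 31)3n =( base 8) 164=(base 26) 4c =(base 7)224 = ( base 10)116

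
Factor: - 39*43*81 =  - 3^5*13^1*43^1= - 135837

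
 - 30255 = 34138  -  64393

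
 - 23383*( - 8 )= 187064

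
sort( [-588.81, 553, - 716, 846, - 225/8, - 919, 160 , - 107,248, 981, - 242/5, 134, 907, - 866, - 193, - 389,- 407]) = [-919, - 866, - 716, - 588.81, - 407, - 389,  -  193, - 107, - 242/5, - 225/8,  134, 160, 248, 553, 846,907,981]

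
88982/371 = 88982/371  =  239.84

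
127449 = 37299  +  90150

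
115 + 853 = 968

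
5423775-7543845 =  - 2120070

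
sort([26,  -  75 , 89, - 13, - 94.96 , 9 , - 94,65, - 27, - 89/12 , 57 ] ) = [ - 94.96, - 94, - 75, - 27, - 13, - 89/12,9 , 26 , 57, 65, 89 ] 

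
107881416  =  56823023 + 51058393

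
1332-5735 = -4403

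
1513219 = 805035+708184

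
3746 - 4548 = -802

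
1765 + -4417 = -2652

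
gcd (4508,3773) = 49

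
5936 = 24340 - 18404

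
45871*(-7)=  - 321097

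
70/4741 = 70/4741 = 0.01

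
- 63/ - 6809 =63/6809= 0.01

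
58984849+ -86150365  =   - 27165516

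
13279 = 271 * 49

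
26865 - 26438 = 427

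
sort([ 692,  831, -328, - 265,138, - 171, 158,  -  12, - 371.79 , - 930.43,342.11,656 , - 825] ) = [ - 930.43, - 825,-371.79,-328,-265 ,-171,-12 , 138, 158, 342.11 , 656 , 692 , 831]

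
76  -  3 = 73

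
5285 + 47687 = 52972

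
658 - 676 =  - 18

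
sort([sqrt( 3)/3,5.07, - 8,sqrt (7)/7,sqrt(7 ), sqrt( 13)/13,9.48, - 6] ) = [-8, - 6, sqrt( 13)/13,sqrt( 7) /7, sqrt( 3) /3, sqrt( 7),  5.07,9.48] 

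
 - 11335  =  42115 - 53450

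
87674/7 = 87674/7 = 12524.86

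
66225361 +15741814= 81967175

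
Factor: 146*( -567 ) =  - 2^1*3^4*7^1*73^1  =  -82782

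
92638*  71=6577298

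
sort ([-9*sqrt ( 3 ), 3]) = [ - 9*sqrt( 3), 3 ]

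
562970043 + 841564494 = 1404534537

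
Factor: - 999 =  - 3^3*37^1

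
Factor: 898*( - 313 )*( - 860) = 2^3 * 5^1*43^1*313^1*449^1 = 241723640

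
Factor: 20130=2^1*3^1*5^1*11^1 * 61^1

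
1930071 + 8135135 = 10065206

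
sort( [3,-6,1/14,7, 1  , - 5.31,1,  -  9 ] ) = [ - 9, - 6 , - 5.31,1/14,  1,1,3,7 ]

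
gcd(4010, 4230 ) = 10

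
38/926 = 19/463 = 0.04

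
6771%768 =627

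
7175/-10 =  - 1435/2 = - 717.50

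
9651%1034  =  345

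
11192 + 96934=108126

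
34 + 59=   93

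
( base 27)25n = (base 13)974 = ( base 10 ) 1616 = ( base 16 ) 650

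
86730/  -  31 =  - 86730/31 = - 2797.74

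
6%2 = 0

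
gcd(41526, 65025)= 9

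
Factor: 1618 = 2^1 * 809^1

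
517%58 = 53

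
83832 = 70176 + 13656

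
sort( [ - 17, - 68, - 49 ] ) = [-68,-49,-17 ] 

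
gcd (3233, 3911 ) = 1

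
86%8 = 6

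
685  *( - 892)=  - 611020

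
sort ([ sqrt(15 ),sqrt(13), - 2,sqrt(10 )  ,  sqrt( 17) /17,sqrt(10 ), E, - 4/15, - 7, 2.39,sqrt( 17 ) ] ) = [ - 7,  -  2, - 4/15,sqrt( 17 ) /17, 2.39,E,sqrt(10 ) , sqrt ( 10),sqrt (13 ), sqrt( 15),sqrt( 17 )]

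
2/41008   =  1/20504=0.00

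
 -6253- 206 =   -  6459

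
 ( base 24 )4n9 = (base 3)10221010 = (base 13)13C5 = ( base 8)5461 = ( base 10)2865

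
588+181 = 769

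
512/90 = 256/45 = 5.69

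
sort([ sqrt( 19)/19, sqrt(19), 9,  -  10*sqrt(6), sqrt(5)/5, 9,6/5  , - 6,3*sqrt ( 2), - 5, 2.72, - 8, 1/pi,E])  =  [ - 10*sqrt( 6 ), - 8, - 6,-5, sqrt(19)/19, 1/pi, sqrt(5 ) /5,6/5, E, 2.72 , 3*sqrt(2), sqrt ( 19), 9, 9]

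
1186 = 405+781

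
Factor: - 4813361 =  -7^1*687623^1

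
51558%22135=7288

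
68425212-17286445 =51138767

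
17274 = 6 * 2879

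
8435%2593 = 656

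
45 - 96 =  - 51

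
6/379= 6/379 = 0.02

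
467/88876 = 467/88876 = 0.01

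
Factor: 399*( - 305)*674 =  - 82022430 = - 2^1 *3^1*5^1 * 7^1*19^1 * 61^1*337^1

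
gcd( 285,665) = 95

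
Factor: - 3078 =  - 2^1 * 3^4*19^1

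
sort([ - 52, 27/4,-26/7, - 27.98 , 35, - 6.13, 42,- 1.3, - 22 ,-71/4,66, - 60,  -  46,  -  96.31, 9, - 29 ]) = [ - 96.31 , - 60, -52, - 46,- 29,-27.98, - 22,  -  71/4, - 6.13, - 26/7, -1.3 , 27/4,9,35,42, 66 ] 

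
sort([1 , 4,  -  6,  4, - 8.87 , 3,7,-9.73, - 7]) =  [  -  9.73, - 8.87, - 7,-6,1,3,4, 4, 7 ]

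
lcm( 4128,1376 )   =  4128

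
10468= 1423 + 9045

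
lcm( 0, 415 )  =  0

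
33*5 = 165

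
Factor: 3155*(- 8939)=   - 28202545 = - 5^1*7^1  *631^1*1277^1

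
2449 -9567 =  -  7118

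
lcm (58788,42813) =3938796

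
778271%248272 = 33455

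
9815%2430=95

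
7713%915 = 393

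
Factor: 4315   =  5^1 * 863^1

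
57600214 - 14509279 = 43090935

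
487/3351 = 487/3351 = 0.15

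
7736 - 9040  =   - 1304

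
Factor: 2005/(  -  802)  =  -5/2 = - 2^(-1)*5^1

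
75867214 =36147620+39719594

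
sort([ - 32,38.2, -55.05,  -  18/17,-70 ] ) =[ -70 ,-55.05,-32, - 18/17,  38.2] 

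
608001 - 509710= 98291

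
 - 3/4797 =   -  1 + 1598/1599 = - 0.00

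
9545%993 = 608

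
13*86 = 1118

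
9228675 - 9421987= - 193312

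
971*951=923421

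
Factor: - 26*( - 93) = 2418=2^1*3^1*13^1*31^1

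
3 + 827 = 830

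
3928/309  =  12 + 220/309 = 12.71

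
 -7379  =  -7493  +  114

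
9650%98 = 46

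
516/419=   516/419 = 1.23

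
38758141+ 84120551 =122878692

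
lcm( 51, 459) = 459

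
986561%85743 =43388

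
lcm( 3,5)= 15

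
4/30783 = 4/30783 = 0.00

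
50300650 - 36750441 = 13550209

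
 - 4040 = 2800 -6840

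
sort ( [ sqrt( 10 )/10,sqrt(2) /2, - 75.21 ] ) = [ - 75.21, sqrt(10) /10, sqrt (2) /2 ]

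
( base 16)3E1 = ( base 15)463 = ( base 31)111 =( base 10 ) 993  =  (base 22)213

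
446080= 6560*68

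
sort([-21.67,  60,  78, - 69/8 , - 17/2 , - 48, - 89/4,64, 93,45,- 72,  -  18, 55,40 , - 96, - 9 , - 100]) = [ - 100 , - 96, - 72,- 48, - 89/4, - 21.67,-18, -9, - 69/8, - 17/2 , 40, 45,55,60, 64, 78,93]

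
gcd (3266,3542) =46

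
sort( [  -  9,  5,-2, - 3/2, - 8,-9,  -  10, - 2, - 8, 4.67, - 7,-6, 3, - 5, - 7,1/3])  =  [ - 10,-9,-9, - 8, -8, - 7,  -  7,  -  6, - 5, - 2, - 2,-3/2,1/3, 3, 4.67,  5]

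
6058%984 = 154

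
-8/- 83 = 8/83 = 0.10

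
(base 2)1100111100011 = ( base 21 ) f0c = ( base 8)14743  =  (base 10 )6627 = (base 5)203002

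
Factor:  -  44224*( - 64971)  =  2^6*3^2*691^1*7219^1 = 2873277504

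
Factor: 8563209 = 3^1*2854403^1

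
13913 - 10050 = 3863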